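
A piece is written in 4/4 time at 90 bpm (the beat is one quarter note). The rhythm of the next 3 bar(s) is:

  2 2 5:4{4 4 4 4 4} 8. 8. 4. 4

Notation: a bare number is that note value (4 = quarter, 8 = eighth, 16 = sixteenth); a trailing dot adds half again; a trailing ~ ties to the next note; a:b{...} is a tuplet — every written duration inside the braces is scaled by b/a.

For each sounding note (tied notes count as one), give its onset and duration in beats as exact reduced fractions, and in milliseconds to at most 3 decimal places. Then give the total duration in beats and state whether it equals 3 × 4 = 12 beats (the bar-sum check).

1) 0.0ms=0b +1333.333ms=2b
2) 1333.333ms=2b +1333.333ms=2b
3) 2666.667ms=4b +533.333ms=4/5b
4) 3200.0ms=24/5b +533.333ms=4/5b
5) 3733.333ms=28/5b +533.333ms=4/5b
6) 4266.667ms=32/5b +533.333ms=4/5b
7) 4800.0ms=36/5b +533.333ms=4/5b
8) 5333.333ms=8b +500.0ms=3/4b
9) 5833.333ms=35/4b +500.0ms=3/4b
10) 6333.333ms=19/2b +1000.0ms=3/2b
11) 7333.333ms=11b +666.667ms=1b
Σ=12b of 12 (90bpm 4/4) — PASS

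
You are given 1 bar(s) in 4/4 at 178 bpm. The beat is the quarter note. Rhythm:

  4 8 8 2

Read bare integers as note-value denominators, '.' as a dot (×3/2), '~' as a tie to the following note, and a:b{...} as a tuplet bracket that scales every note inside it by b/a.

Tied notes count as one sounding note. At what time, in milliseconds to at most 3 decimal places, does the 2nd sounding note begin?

1. 0.0ms @ 0 + 337.079ms (1)
2. 337.079ms @ 1 + 168.539ms (1/2)
3. 505.618ms @ 3/2 + 168.539ms (1/2)
4. 674.157ms @ 2 + 674.157ms (2)

note 2 onset = 1b = 337.079ms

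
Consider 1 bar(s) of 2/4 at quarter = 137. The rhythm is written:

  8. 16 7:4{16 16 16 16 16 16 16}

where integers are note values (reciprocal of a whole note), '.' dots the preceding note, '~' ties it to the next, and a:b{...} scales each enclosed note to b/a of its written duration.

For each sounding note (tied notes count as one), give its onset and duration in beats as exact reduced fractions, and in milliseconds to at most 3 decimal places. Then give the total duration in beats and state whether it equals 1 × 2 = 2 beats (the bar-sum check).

1) 0.0ms=0b +328.467ms=3/4b
2) 328.467ms=3/4b +109.489ms=1/4b
3) 437.956ms=1b +62.565ms=1/7b
4) 500.521ms=8/7b +62.565ms=1/7b
5) 563.087ms=9/7b +62.565ms=1/7b
6) 625.652ms=10/7b +62.565ms=1/7b
7) 688.217ms=11/7b +62.565ms=1/7b
8) 750.782ms=12/7b +62.565ms=1/7b
9) 813.347ms=13/7b +62.565ms=1/7b
Σ=2b of 2 (137bpm 2/4) — PASS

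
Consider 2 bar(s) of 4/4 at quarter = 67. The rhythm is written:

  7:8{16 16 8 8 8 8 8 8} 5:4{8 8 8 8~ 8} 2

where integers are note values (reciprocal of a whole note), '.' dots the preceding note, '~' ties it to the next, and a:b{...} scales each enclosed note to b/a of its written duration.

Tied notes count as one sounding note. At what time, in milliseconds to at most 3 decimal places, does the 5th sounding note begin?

note 5 onset = 12/7b = 1535.181ms

1. 0.0ms @ 0 + 255.864ms (2/7)
2. 255.864ms @ 2/7 + 255.864ms (2/7)
3. 511.727ms @ 4/7 + 511.727ms (4/7)
4. 1023.454ms @ 8/7 + 511.727ms (4/7)
5. 1535.181ms @ 12/7 + 511.727ms (4/7)
6. 2046.908ms @ 16/7 + 511.727ms (4/7)
7. 2558.635ms @ 20/7 + 511.727ms (4/7)
8. 3070.362ms @ 24/7 + 511.727ms (4/7)
9. 3582.09ms @ 4 + 358.209ms (2/5)
10. 3940.299ms @ 22/5 + 358.209ms (2/5)
11. 4298.507ms @ 24/5 + 358.209ms (2/5)
12. 4656.716ms @ 26/5 + 716.418ms (4/5)
13. 5373.134ms @ 6 + 1791.045ms (2)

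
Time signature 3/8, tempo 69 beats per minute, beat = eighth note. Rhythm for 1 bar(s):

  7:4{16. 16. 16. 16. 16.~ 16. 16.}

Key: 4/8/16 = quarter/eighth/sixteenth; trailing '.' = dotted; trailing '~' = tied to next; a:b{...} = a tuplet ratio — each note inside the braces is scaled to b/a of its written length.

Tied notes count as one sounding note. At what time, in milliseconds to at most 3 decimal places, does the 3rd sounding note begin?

1. 0.0ms @ 0 + 372.671ms (3/7)
2. 372.671ms @ 3/7 + 372.671ms (3/7)
3. 745.342ms @ 6/7 + 372.671ms (3/7)
4. 1118.012ms @ 9/7 + 372.671ms (3/7)
5. 1490.683ms @ 12/7 + 745.342ms (6/7)
6. 2236.025ms @ 18/7 + 372.671ms (3/7)

note 3 onset = 6/7b = 745.342ms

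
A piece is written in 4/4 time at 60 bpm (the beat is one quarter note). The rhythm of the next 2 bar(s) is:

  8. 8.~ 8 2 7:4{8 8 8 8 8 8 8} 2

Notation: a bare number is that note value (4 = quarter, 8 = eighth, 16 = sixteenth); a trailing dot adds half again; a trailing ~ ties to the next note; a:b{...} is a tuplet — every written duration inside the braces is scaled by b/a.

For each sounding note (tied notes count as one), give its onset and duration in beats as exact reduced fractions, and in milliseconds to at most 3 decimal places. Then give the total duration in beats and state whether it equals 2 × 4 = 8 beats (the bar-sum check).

1) 0.0ms=0b +750.0ms=3/4b
2) 750.0ms=3/4b +1250.0ms=5/4b
3) 2000.0ms=2b +2000.0ms=2b
4) 4000.0ms=4b +285.714ms=2/7b
5) 4285.714ms=30/7b +285.714ms=2/7b
6) 4571.429ms=32/7b +285.714ms=2/7b
7) 4857.143ms=34/7b +285.714ms=2/7b
8) 5142.857ms=36/7b +285.714ms=2/7b
9) 5428.571ms=38/7b +285.714ms=2/7b
10) 5714.286ms=40/7b +285.714ms=2/7b
11) 6000.0ms=6b +2000.0ms=2b
Σ=8b of 8 (60bpm 4/4) — PASS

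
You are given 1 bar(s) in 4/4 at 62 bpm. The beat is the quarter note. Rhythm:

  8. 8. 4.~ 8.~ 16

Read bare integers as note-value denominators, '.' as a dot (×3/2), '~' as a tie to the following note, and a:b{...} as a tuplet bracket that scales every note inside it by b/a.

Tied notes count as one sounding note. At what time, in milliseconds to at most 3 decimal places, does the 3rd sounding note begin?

note 3 onset = 3/2b = 1451.613ms

1. 0.0ms @ 0 + 725.806ms (3/4)
2. 725.806ms @ 3/4 + 725.806ms (3/4)
3. 1451.613ms @ 3/2 + 2419.355ms (5/2)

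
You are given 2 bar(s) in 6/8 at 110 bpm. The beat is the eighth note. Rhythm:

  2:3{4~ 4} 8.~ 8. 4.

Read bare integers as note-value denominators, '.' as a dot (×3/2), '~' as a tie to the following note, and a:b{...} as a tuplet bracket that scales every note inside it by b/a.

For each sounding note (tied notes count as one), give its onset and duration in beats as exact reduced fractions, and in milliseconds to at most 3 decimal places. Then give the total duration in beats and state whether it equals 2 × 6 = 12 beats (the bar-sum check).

1) 0.0ms=0b +3272.727ms=6b
2) 3272.727ms=6b +1636.364ms=3b
3) 4909.091ms=9b +1636.364ms=3b
Σ=12b of 12 (110bpm 6/8) — PASS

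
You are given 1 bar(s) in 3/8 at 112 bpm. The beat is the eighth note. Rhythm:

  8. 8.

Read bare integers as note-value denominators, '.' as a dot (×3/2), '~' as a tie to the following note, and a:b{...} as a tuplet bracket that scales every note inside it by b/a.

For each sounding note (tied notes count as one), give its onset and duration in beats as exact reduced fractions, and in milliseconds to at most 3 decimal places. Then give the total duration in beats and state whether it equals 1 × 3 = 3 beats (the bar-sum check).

1) 0.0ms=0b +803.571ms=3/2b
2) 803.571ms=3/2b +803.571ms=3/2b
Σ=3b of 3 (112bpm 3/8) — PASS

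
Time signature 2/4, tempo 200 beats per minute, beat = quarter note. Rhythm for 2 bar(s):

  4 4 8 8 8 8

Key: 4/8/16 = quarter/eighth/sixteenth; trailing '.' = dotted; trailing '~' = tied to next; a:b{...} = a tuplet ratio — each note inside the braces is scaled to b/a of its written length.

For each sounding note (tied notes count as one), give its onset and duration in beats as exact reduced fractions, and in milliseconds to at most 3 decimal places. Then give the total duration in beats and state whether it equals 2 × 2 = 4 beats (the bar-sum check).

1) 0.0ms=0b +300.0ms=1b
2) 300.0ms=1b +300.0ms=1b
3) 600.0ms=2b +150.0ms=1/2b
4) 750.0ms=5/2b +150.0ms=1/2b
5) 900.0ms=3b +150.0ms=1/2b
6) 1050.0ms=7/2b +150.0ms=1/2b
Σ=4b of 4 (200bpm 2/4) — PASS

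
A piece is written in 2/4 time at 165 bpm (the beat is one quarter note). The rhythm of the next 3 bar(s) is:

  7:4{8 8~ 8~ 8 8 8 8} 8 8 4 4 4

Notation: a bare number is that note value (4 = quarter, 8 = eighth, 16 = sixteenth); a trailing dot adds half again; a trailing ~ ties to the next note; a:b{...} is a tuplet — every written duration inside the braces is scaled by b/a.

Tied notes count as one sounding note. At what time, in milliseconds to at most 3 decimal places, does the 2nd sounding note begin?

note 2 onset = 2/7b = 103.896ms

1. 0.0ms @ 0 + 103.896ms (2/7)
2. 103.896ms @ 2/7 + 311.688ms (6/7)
3. 415.584ms @ 8/7 + 103.896ms (2/7)
4. 519.481ms @ 10/7 + 103.896ms (2/7)
5. 623.377ms @ 12/7 + 103.896ms (2/7)
6. 727.273ms @ 2 + 181.818ms (1/2)
7. 909.091ms @ 5/2 + 181.818ms (1/2)
8. 1090.909ms @ 3 + 363.636ms (1)
9. 1454.545ms @ 4 + 363.636ms (1)
10. 1818.182ms @ 5 + 363.636ms (1)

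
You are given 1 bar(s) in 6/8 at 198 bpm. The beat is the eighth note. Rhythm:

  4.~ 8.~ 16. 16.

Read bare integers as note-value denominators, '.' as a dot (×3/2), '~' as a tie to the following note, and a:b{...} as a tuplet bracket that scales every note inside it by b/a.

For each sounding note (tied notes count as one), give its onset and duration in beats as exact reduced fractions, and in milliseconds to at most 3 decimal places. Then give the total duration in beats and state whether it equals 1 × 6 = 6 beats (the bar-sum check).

1) 0.0ms=0b +1590.909ms=21/4b
2) 1590.909ms=21/4b +227.273ms=3/4b
Σ=6b of 6 (198bpm 6/8) — PASS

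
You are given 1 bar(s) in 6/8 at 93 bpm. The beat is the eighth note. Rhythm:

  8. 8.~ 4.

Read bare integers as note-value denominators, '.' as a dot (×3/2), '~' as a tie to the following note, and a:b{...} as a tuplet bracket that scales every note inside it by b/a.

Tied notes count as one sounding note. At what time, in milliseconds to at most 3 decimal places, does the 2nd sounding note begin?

1. 0.0ms @ 0 + 967.742ms (3/2)
2. 967.742ms @ 3/2 + 2903.226ms (9/2)

note 2 onset = 3/2b = 967.742ms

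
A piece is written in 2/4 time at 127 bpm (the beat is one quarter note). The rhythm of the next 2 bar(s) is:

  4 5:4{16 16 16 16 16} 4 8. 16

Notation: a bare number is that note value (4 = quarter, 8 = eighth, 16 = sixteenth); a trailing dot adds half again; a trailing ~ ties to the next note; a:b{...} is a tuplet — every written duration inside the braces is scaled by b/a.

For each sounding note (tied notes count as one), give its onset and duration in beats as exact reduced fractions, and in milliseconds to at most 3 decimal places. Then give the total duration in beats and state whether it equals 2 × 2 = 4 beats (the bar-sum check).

1) 0.0ms=0b +472.441ms=1b
2) 472.441ms=1b +94.488ms=1/5b
3) 566.929ms=6/5b +94.488ms=1/5b
4) 661.417ms=7/5b +94.488ms=1/5b
5) 755.906ms=8/5b +94.488ms=1/5b
6) 850.394ms=9/5b +94.488ms=1/5b
7) 944.882ms=2b +472.441ms=1b
8) 1417.323ms=3b +354.331ms=3/4b
9) 1771.654ms=15/4b +118.11ms=1/4b
Σ=4b of 4 (127bpm 2/4) — PASS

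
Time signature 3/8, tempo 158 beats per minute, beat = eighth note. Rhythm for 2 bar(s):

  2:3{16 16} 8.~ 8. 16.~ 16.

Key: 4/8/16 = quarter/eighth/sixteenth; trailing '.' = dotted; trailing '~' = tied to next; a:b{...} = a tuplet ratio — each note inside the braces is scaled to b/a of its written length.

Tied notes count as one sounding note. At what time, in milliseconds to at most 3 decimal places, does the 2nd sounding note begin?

note 2 onset = 3/4b = 284.81ms

1. 0.0ms @ 0 + 284.81ms (3/4)
2. 284.81ms @ 3/4 + 284.81ms (3/4)
3. 569.62ms @ 3/2 + 1139.241ms (3)
4. 1708.861ms @ 9/2 + 569.62ms (3/2)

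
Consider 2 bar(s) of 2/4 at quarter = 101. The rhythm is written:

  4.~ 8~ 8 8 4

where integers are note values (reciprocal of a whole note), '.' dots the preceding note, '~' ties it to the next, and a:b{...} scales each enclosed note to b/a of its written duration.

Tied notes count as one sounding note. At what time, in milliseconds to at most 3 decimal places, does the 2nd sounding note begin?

note 2 onset = 5/2b = 1485.149ms

1. 0.0ms @ 0 + 1485.149ms (5/2)
2. 1485.149ms @ 5/2 + 297.03ms (1/2)
3. 1782.178ms @ 3 + 594.059ms (1)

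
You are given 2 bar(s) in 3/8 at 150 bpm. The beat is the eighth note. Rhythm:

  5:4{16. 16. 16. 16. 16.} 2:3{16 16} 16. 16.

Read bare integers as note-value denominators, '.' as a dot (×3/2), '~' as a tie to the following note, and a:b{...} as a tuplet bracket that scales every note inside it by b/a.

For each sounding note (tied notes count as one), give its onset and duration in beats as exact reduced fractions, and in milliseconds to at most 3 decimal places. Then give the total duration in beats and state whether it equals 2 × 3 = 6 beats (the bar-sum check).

1) 0.0ms=0b +240.0ms=3/5b
2) 240.0ms=3/5b +240.0ms=3/5b
3) 480.0ms=6/5b +240.0ms=3/5b
4) 720.0ms=9/5b +240.0ms=3/5b
5) 960.0ms=12/5b +240.0ms=3/5b
6) 1200.0ms=3b +300.0ms=3/4b
7) 1500.0ms=15/4b +300.0ms=3/4b
8) 1800.0ms=9/2b +300.0ms=3/4b
9) 2100.0ms=21/4b +300.0ms=3/4b
Σ=6b of 6 (150bpm 3/8) — PASS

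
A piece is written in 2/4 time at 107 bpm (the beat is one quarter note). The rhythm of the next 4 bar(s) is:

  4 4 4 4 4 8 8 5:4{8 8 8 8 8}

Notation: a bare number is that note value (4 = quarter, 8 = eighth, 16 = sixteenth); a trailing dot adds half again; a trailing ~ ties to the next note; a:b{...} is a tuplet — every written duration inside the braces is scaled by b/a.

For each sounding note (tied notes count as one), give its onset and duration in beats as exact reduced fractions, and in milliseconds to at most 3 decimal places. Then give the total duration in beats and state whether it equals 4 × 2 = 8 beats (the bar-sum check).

1) 0.0ms=0b +560.748ms=1b
2) 560.748ms=1b +560.748ms=1b
3) 1121.495ms=2b +560.748ms=1b
4) 1682.243ms=3b +560.748ms=1b
5) 2242.991ms=4b +560.748ms=1b
6) 2803.738ms=5b +280.374ms=1/2b
7) 3084.112ms=11/2b +280.374ms=1/2b
8) 3364.486ms=6b +224.299ms=2/5b
9) 3588.785ms=32/5b +224.299ms=2/5b
10) 3813.084ms=34/5b +224.299ms=2/5b
11) 4037.383ms=36/5b +224.299ms=2/5b
12) 4261.682ms=38/5b +224.299ms=2/5b
Σ=8b of 8 (107bpm 2/4) — PASS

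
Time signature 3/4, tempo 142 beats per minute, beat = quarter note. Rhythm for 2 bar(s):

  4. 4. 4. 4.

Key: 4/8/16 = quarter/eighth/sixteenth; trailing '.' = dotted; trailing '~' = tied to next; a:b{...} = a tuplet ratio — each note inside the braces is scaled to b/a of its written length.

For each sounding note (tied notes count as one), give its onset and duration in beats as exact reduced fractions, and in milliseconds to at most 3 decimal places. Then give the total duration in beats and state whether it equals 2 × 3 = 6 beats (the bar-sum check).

1) 0.0ms=0b +633.803ms=3/2b
2) 633.803ms=3/2b +633.803ms=3/2b
3) 1267.606ms=3b +633.803ms=3/2b
4) 1901.408ms=9/2b +633.803ms=3/2b
Σ=6b of 6 (142bpm 3/4) — PASS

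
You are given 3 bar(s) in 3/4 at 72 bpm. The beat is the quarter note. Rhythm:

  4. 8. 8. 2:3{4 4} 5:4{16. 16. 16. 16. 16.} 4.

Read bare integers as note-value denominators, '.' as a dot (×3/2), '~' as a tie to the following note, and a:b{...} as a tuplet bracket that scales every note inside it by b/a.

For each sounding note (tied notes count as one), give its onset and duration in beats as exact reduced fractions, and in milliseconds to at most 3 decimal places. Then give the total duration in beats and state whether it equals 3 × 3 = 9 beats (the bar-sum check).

1) 0.0ms=0b +1250.0ms=3/2b
2) 1250.0ms=3/2b +625.0ms=3/4b
3) 1875.0ms=9/4b +625.0ms=3/4b
4) 2500.0ms=3b +1250.0ms=3/2b
5) 3750.0ms=9/2b +1250.0ms=3/2b
6) 5000.0ms=6b +250.0ms=3/10b
7) 5250.0ms=63/10b +250.0ms=3/10b
8) 5500.0ms=33/5b +250.0ms=3/10b
9) 5750.0ms=69/10b +250.0ms=3/10b
10) 6000.0ms=36/5b +250.0ms=3/10b
11) 6250.0ms=15/2b +1250.0ms=3/2b
Σ=9b of 9 (72bpm 3/4) — PASS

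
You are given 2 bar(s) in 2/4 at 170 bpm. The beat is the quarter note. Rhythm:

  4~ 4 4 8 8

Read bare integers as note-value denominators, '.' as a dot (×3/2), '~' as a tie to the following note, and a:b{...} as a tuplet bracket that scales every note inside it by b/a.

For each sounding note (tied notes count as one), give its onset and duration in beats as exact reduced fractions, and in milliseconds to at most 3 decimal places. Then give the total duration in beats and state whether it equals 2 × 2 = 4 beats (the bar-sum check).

1) 0.0ms=0b +705.882ms=2b
2) 705.882ms=2b +352.941ms=1b
3) 1058.824ms=3b +176.471ms=1/2b
4) 1235.294ms=7/2b +176.471ms=1/2b
Σ=4b of 4 (170bpm 2/4) — PASS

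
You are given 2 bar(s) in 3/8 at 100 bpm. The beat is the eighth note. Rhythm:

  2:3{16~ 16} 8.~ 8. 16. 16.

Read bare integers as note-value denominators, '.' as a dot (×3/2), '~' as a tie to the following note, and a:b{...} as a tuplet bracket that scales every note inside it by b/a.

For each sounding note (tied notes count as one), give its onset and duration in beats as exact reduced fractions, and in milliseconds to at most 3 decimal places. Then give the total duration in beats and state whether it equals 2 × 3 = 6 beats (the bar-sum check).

1) 0.0ms=0b +900.0ms=3/2b
2) 900.0ms=3/2b +1800.0ms=3b
3) 2700.0ms=9/2b +450.0ms=3/4b
4) 3150.0ms=21/4b +450.0ms=3/4b
Σ=6b of 6 (100bpm 3/8) — PASS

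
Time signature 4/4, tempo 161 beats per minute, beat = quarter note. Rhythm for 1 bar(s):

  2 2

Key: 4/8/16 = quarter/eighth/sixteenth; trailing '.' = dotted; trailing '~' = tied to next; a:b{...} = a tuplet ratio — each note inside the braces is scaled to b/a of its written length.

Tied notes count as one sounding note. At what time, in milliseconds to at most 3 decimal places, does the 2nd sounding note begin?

1. 0.0ms @ 0 + 745.342ms (2)
2. 745.342ms @ 2 + 745.342ms (2)

note 2 onset = 2b = 745.342ms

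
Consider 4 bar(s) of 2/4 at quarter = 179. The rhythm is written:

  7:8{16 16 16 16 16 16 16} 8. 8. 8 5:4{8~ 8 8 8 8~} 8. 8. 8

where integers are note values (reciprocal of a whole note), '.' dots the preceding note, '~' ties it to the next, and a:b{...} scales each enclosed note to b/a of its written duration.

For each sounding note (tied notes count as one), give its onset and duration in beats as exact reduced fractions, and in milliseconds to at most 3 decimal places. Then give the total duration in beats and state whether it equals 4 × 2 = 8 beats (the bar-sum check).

1) 0.0ms=0b +95.77ms=2/7b
2) 95.77ms=2/7b +95.77ms=2/7b
3) 191.54ms=4/7b +95.77ms=2/7b
4) 287.31ms=6/7b +95.77ms=2/7b
5) 383.081ms=8/7b +95.77ms=2/7b
6) 478.851ms=10/7b +95.77ms=2/7b
7) 574.621ms=12/7b +95.77ms=2/7b
8) 670.391ms=2b +251.397ms=3/4b
9) 921.788ms=11/4b +251.397ms=3/4b
10) 1173.184ms=7/2b +167.598ms=1/2b
11) 1340.782ms=4b +268.156ms=4/5b
12) 1608.939ms=24/5b +134.078ms=2/5b
13) 1743.017ms=26/5b +134.078ms=2/5b
14) 1877.095ms=28/5b +385.475ms=23/20b
15) 2262.57ms=27/4b +251.397ms=3/4b
16) 2513.966ms=15/2b +167.598ms=1/2b
Σ=8b of 8 (179bpm 2/4) — PASS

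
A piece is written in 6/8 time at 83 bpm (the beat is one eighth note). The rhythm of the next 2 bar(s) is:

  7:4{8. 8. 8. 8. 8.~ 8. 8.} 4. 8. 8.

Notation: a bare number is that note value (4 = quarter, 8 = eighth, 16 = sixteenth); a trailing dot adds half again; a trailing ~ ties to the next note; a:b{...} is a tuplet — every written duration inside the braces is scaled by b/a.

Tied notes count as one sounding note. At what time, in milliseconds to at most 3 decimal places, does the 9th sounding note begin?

1. 0.0ms @ 0 + 619.621ms (6/7)
2. 619.621ms @ 6/7 + 619.621ms (6/7)
3. 1239.243ms @ 12/7 + 619.621ms (6/7)
4. 1858.864ms @ 18/7 + 619.621ms (6/7)
5. 2478.485ms @ 24/7 + 1239.243ms (12/7)
6. 3717.728ms @ 36/7 + 619.621ms (6/7)
7. 4337.349ms @ 6 + 2168.675ms (3)
8. 6506.024ms @ 9 + 1084.337ms (3/2)
9. 7590.361ms @ 21/2 + 1084.337ms (3/2)

note 9 onset = 21/2b = 7590.361ms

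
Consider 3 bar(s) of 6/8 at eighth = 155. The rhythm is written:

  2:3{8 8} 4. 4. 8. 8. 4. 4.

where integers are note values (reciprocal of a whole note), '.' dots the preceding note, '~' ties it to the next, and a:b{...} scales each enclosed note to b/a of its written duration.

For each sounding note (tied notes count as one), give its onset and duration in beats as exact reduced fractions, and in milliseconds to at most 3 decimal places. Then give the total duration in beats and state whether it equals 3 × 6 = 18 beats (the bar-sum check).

1) 0.0ms=0b +580.645ms=3/2b
2) 580.645ms=3/2b +580.645ms=3/2b
3) 1161.29ms=3b +1161.29ms=3b
4) 2322.581ms=6b +1161.29ms=3b
5) 3483.871ms=9b +580.645ms=3/2b
6) 4064.516ms=21/2b +580.645ms=3/2b
7) 4645.161ms=12b +1161.29ms=3b
8) 5806.452ms=15b +1161.29ms=3b
Σ=18b of 18 (155bpm 6/8) — PASS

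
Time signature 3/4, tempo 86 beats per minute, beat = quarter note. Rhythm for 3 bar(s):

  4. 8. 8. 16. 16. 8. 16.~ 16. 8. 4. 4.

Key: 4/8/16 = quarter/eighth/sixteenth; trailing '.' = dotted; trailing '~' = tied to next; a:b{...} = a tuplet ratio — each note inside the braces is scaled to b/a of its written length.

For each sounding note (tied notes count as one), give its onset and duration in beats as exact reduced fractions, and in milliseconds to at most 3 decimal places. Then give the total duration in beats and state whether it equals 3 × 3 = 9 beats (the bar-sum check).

1) 0.0ms=0b +1046.512ms=3/2b
2) 1046.512ms=3/2b +523.256ms=3/4b
3) 1569.767ms=9/4b +523.256ms=3/4b
4) 2093.023ms=3b +261.628ms=3/8b
5) 2354.651ms=27/8b +261.628ms=3/8b
6) 2616.279ms=15/4b +523.256ms=3/4b
7) 3139.535ms=9/2b +523.256ms=3/4b
8) 3662.791ms=21/4b +523.256ms=3/4b
9) 4186.047ms=6b +1046.512ms=3/2b
10) 5232.558ms=15/2b +1046.512ms=3/2b
Σ=9b of 9 (86bpm 3/4) — PASS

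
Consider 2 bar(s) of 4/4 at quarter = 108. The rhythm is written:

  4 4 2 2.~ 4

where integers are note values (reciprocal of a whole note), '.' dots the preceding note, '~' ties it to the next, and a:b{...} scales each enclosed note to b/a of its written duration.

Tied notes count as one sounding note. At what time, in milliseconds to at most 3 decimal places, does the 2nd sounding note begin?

note 2 onset = 1b = 555.556ms

1. 0.0ms @ 0 + 555.556ms (1)
2. 555.556ms @ 1 + 555.556ms (1)
3. 1111.111ms @ 2 + 1111.111ms (2)
4. 2222.222ms @ 4 + 2222.222ms (4)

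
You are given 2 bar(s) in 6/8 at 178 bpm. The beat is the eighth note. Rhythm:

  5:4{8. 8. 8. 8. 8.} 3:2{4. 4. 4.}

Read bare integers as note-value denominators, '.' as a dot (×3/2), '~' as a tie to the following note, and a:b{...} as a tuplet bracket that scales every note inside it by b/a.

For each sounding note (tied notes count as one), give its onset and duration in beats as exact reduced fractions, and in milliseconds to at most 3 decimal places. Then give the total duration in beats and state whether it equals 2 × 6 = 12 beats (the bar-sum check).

1) 0.0ms=0b +404.494ms=6/5b
2) 404.494ms=6/5b +404.494ms=6/5b
3) 808.989ms=12/5b +404.494ms=6/5b
4) 1213.483ms=18/5b +404.494ms=6/5b
5) 1617.978ms=24/5b +404.494ms=6/5b
6) 2022.472ms=6b +674.157ms=2b
7) 2696.629ms=8b +674.157ms=2b
8) 3370.787ms=10b +674.157ms=2b
Σ=12b of 12 (178bpm 6/8) — PASS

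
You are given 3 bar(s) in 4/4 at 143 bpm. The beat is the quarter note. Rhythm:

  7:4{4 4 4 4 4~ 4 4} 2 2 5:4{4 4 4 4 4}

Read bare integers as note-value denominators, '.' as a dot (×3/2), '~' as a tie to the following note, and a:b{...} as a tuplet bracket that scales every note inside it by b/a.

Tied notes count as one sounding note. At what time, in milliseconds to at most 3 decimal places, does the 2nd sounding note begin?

note 2 onset = 4/7b = 239.76ms

1. 0.0ms @ 0 + 239.76ms (4/7)
2. 239.76ms @ 4/7 + 239.76ms (4/7)
3. 479.52ms @ 8/7 + 239.76ms (4/7)
4. 719.281ms @ 12/7 + 239.76ms (4/7)
5. 959.041ms @ 16/7 + 479.52ms (8/7)
6. 1438.561ms @ 24/7 + 239.76ms (4/7)
7. 1678.322ms @ 4 + 839.161ms (2)
8. 2517.483ms @ 6 + 839.161ms (2)
9. 3356.643ms @ 8 + 335.664ms (4/5)
10. 3692.308ms @ 44/5 + 335.664ms (4/5)
11. 4027.972ms @ 48/5 + 335.664ms (4/5)
12. 4363.636ms @ 52/5 + 335.664ms (4/5)
13. 4699.301ms @ 56/5 + 335.664ms (4/5)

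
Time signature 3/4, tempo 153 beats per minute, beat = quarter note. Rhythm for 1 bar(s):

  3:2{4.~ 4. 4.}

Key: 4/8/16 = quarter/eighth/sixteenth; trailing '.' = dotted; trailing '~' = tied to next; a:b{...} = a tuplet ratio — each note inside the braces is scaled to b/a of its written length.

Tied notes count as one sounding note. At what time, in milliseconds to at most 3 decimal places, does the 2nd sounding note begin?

note 2 onset = 2b = 784.314ms

1. 0.0ms @ 0 + 784.314ms (2)
2. 784.314ms @ 2 + 392.157ms (1)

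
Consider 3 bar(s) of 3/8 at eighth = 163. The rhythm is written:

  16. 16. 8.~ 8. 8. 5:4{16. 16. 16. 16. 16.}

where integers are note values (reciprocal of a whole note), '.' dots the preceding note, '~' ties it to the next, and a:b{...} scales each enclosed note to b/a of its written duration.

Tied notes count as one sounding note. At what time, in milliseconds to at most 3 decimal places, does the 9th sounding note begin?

1. 0.0ms @ 0 + 276.074ms (3/4)
2. 276.074ms @ 3/4 + 276.074ms (3/4)
3. 552.147ms @ 3/2 + 1104.294ms (3)
4. 1656.442ms @ 9/2 + 552.147ms (3/2)
5. 2208.589ms @ 6 + 220.859ms (3/5)
6. 2429.448ms @ 33/5 + 220.859ms (3/5)
7. 2650.307ms @ 36/5 + 220.859ms (3/5)
8. 2871.166ms @ 39/5 + 220.859ms (3/5)
9. 3092.025ms @ 42/5 + 220.859ms (3/5)

note 9 onset = 42/5b = 3092.025ms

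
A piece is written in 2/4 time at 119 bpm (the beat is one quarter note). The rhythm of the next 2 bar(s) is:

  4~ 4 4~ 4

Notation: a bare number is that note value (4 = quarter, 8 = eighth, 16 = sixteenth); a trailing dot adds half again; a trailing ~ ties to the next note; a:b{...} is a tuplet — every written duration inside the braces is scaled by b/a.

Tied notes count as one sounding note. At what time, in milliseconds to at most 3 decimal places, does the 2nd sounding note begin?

note 2 onset = 2b = 1008.403ms

1. 0.0ms @ 0 + 1008.403ms (2)
2. 1008.403ms @ 2 + 1008.403ms (2)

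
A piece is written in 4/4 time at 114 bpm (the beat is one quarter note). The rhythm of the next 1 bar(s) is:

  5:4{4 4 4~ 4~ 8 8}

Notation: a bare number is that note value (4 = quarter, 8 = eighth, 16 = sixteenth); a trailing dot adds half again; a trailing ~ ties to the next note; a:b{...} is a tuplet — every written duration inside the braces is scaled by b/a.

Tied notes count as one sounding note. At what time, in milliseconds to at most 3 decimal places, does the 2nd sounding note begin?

note 2 onset = 4/5b = 421.053ms

1. 0.0ms @ 0 + 421.053ms (4/5)
2. 421.053ms @ 4/5 + 421.053ms (4/5)
3. 842.105ms @ 8/5 + 1052.632ms (2)
4. 1894.737ms @ 18/5 + 210.526ms (2/5)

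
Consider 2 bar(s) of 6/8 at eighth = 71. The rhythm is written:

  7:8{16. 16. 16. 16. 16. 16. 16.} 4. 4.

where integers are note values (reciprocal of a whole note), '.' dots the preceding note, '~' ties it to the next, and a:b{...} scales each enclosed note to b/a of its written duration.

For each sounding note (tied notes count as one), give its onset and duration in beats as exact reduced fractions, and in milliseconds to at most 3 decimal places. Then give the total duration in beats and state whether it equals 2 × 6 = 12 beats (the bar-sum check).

1) 0.0ms=0b +724.346ms=6/7b
2) 724.346ms=6/7b +724.346ms=6/7b
3) 1448.692ms=12/7b +724.346ms=6/7b
4) 2173.038ms=18/7b +724.346ms=6/7b
5) 2897.384ms=24/7b +724.346ms=6/7b
6) 3621.73ms=30/7b +724.346ms=6/7b
7) 4346.076ms=36/7b +724.346ms=6/7b
8) 5070.423ms=6b +2535.211ms=3b
9) 7605.634ms=9b +2535.211ms=3b
Σ=12b of 12 (71bpm 6/8) — PASS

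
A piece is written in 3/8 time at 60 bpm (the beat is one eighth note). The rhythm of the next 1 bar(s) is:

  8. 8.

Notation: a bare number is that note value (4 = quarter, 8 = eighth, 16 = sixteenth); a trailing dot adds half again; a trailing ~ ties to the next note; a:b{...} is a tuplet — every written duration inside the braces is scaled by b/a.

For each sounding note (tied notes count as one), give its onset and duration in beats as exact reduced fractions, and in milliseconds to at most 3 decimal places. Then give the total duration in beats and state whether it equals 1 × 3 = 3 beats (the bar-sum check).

1) 0.0ms=0b +1500.0ms=3/2b
2) 1500.0ms=3/2b +1500.0ms=3/2b
Σ=3b of 3 (60bpm 3/8) — PASS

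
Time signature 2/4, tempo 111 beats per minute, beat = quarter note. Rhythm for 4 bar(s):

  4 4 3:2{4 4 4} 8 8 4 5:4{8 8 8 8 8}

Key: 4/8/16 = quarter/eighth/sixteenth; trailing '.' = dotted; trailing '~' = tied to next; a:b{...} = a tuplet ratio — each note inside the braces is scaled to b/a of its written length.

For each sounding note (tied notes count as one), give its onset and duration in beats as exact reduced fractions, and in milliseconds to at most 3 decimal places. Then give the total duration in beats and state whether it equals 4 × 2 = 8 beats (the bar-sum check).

1) 0.0ms=0b +540.541ms=1b
2) 540.541ms=1b +540.541ms=1b
3) 1081.081ms=2b +360.36ms=2/3b
4) 1441.441ms=8/3b +360.36ms=2/3b
5) 1801.802ms=10/3b +360.36ms=2/3b
6) 2162.162ms=4b +270.27ms=1/2b
7) 2432.432ms=9/2b +270.27ms=1/2b
8) 2702.703ms=5b +540.541ms=1b
9) 3243.243ms=6b +216.216ms=2/5b
10) 3459.459ms=32/5b +216.216ms=2/5b
11) 3675.676ms=34/5b +216.216ms=2/5b
12) 3891.892ms=36/5b +216.216ms=2/5b
13) 4108.108ms=38/5b +216.216ms=2/5b
Σ=8b of 8 (111bpm 2/4) — PASS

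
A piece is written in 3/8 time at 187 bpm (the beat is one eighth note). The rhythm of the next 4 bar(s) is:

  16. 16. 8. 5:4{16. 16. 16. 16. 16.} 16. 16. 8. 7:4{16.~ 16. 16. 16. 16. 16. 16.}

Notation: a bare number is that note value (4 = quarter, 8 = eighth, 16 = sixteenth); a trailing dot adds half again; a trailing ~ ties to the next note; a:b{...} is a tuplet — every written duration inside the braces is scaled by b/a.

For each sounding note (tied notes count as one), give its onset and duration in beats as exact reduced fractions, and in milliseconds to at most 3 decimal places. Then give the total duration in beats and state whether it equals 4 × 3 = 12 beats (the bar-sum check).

1) 0.0ms=0b +240.642ms=3/4b
2) 240.642ms=3/4b +240.642ms=3/4b
3) 481.283ms=3/2b +481.283ms=3/2b
4) 962.567ms=3b +192.513ms=3/5b
5) 1155.08ms=18/5b +192.513ms=3/5b
6) 1347.594ms=21/5b +192.513ms=3/5b
7) 1540.107ms=24/5b +192.513ms=3/5b
8) 1732.62ms=27/5b +192.513ms=3/5b
9) 1925.134ms=6b +240.642ms=3/4b
10) 2165.775ms=27/4b +240.642ms=3/4b
11) 2406.417ms=15/2b +481.283ms=3/2b
12) 2887.701ms=9b +275.019ms=6/7b
13) 3162.72ms=69/7b +137.51ms=3/7b
14) 3300.229ms=72/7b +137.51ms=3/7b
15) 3437.739ms=75/7b +137.51ms=3/7b
16) 3575.248ms=78/7b +137.51ms=3/7b
17) 3712.758ms=81/7b +137.51ms=3/7b
Σ=12b of 12 (187bpm 3/8) — PASS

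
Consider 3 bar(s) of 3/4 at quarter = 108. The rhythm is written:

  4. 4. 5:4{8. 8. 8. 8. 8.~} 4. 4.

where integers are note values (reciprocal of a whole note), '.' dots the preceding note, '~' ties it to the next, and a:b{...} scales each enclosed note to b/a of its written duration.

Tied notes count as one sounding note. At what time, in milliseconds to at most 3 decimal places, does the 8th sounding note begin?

1. 0.0ms @ 0 + 833.333ms (3/2)
2. 833.333ms @ 3/2 + 833.333ms (3/2)
3. 1666.667ms @ 3 + 333.333ms (3/5)
4. 2000.0ms @ 18/5 + 333.333ms (3/5)
5. 2333.333ms @ 21/5 + 333.333ms (3/5)
6. 2666.667ms @ 24/5 + 333.333ms (3/5)
7. 3000.0ms @ 27/5 + 1166.667ms (21/10)
8. 4166.667ms @ 15/2 + 833.333ms (3/2)

note 8 onset = 15/2b = 4166.667ms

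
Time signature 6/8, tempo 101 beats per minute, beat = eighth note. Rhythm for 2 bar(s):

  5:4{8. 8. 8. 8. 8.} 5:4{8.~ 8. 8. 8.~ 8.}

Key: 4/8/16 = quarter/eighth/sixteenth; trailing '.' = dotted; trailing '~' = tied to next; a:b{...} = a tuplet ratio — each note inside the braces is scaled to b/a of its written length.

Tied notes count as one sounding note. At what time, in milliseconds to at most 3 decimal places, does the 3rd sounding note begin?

note 3 onset = 12/5b = 1425.743ms

1. 0.0ms @ 0 + 712.871ms (6/5)
2. 712.871ms @ 6/5 + 712.871ms (6/5)
3. 1425.743ms @ 12/5 + 712.871ms (6/5)
4. 2138.614ms @ 18/5 + 712.871ms (6/5)
5. 2851.485ms @ 24/5 + 712.871ms (6/5)
6. 3564.356ms @ 6 + 1425.743ms (12/5)
7. 4990.099ms @ 42/5 + 712.871ms (6/5)
8. 5702.97ms @ 48/5 + 1425.743ms (12/5)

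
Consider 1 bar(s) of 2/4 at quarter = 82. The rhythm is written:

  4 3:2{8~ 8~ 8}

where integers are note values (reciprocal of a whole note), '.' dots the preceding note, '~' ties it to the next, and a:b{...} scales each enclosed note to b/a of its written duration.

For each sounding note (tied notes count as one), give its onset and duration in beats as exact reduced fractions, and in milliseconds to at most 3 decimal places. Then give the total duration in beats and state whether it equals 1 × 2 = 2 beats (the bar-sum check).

1) 0.0ms=0b +731.707ms=1b
2) 731.707ms=1b +731.707ms=1b
Σ=2b of 2 (82bpm 2/4) — PASS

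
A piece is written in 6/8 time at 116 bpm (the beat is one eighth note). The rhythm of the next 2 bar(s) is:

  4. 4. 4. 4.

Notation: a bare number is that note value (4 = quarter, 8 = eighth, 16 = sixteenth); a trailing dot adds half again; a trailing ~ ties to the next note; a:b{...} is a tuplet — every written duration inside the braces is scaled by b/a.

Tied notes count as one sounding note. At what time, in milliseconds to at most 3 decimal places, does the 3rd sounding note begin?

note 3 onset = 6b = 3103.448ms

1. 0.0ms @ 0 + 1551.724ms (3)
2. 1551.724ms @ 3 + 1551.724ms (3)
3. 3103.448ms @ 6 + 1551.724ms (3)
4. 4655.172ms @ 9 + 1551.724ms (3)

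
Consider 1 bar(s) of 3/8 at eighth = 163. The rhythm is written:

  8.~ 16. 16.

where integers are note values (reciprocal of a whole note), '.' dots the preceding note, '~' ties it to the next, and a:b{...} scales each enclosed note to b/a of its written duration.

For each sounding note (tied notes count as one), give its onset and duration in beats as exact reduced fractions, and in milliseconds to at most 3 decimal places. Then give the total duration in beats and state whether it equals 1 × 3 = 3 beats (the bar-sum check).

1) 0.0ms=0b +828.221ms=9/4b
2) 828.221ms=9/4b +276.074ms=3/4b
Σ=3b of 3 (163bpm 3/8) — PASS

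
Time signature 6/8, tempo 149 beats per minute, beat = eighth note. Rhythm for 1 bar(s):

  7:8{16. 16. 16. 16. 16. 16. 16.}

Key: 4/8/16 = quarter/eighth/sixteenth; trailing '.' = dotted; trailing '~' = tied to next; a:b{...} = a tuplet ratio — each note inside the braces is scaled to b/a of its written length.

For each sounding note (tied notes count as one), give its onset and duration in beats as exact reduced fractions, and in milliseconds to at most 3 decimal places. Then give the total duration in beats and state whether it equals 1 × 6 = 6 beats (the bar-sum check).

1) 0.0ms=0b +345.158ms=6/7b
2) 345.158ms=6/7b +345.158ms=6/7b
3) 690.316ms=12/7b +345.158ms=6/7b
4) 1035.475ms=18/7b +345.158ms=6/7b
5) 1380.633ms=24/7b +345.158ms=6/7b
6) 1725.791ms=30/7b +345.158ms=6/7b
7) 2070.949ms=36/7b +345.158ms=6/7b
Σ=6b of 6 (149bpm 6/8) — PASS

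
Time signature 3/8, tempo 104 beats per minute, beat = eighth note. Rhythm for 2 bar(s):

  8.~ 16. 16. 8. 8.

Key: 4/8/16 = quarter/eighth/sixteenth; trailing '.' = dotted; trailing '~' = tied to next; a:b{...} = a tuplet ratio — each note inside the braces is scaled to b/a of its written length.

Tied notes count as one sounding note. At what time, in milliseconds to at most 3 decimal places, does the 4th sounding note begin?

1. 0.0ms @ 0 + 1298.077ms (9/4)
2. 1298.077ms @ 9/4 + 432.692ms (3/4)
3. 1730.769ms @ 3 + 865.385ms (3/2)
4. 2596.154ms @ 9/2 + 865.385ms (3/2)

note 4 onset = 9/2b = 2596.154ms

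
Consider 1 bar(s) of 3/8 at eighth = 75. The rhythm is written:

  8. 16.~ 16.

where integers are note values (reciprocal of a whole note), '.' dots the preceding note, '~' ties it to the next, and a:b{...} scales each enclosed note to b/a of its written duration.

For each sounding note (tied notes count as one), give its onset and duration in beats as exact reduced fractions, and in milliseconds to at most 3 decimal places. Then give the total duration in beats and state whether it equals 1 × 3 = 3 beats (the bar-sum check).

1) 0.0ms=0b +1200.0ms=3/2b
2) 1200.0ms=3/2b +1200.0ms=3/2b
Σ=3b of 3 (75bpm 3/8) — PASS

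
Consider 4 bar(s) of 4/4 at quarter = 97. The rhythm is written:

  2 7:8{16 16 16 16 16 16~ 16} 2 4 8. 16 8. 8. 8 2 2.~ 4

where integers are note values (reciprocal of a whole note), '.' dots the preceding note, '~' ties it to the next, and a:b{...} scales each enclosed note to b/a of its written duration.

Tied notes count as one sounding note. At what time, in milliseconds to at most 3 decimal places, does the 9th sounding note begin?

note 9 onset = 6b = 3711.34ms

1. 0.0ms @ 0 + 1237.113ms (2)
2. 1237.113ms @ 2 + 176.73ms (2/7)
3. 1413.844ms @ 16/7 + 176.73ms (2/7)
4. 1590.574ms @ 18/7 + 176.73ms (2/7)
5. 1767.305ms @ 20/7 + 176.73ms (2/7)
6. 1944.035ms @ 22/7 + 176.73ms (2/7)
7. 2120.766ms @ 24/7 + 353.461ms (4/7)
8. 2474.227ms @ 4 + 1237.113ms (2)
9. 3711.34ms @ 6 + 618.557ms (1)
10. 4329.897ms @ 7 + 463.918ms (3/4)
11. 4793.814ms @ 31/4 + 154.639ms (1/4)
12. 4948.454ms @ 8 + 463.918ms (3/4)
13. 5412.371ms @ 35/4 + 463.918ms (3/4)
14. 5876.289ms @ 19/2 + 309.278ms (1/2)
15. 6185.567ms @ 10 + 1237.113ms (2)
16. 7422.68ms @ 12 + 2474.227ms (4)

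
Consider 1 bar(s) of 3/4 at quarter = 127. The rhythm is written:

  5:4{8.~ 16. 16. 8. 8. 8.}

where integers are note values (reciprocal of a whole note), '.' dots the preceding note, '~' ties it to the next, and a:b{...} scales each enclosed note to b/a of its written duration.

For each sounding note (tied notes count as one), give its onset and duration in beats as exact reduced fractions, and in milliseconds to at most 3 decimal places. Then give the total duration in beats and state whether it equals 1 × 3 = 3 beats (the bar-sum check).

1) 0.0ms=0b +425.197ms=9/10b
2) 425.197ms=9/10b +141.732ms=3/10b
3) 566.929ms=6/5b +283.465ms=3/5b
4) 850.394ms=9/5b +283.465ms=3/5b
5) 1133.858ms=12/5b +283.465ms=3/5b
Σ=3b of 3 (127bpm 3/4) — PASS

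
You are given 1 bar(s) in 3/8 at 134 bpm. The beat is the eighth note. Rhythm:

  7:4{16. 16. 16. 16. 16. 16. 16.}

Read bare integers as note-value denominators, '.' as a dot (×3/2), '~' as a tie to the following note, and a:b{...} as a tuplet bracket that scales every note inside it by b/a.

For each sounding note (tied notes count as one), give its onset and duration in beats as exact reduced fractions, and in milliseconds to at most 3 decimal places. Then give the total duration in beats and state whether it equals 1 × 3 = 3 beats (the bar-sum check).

1) 0.0ms=0b +191.898ms=3/7b
2) 191.898ms=3/7b +191.898ms=3/7b
3) 383.795ms=6/7b +191.898ms=3/7b
4) 575.693ms=9/7b +191.898ms=3/7b
5) 767.591ms=12/7b +191.898ms=3/7b
6) 959.488ms=15/7b +191.898ms=3/7b
7) 1151.386ms=18/7b +191.898ms=3/7b
Σ=3b of 3 (134bpm 3/8) — PASS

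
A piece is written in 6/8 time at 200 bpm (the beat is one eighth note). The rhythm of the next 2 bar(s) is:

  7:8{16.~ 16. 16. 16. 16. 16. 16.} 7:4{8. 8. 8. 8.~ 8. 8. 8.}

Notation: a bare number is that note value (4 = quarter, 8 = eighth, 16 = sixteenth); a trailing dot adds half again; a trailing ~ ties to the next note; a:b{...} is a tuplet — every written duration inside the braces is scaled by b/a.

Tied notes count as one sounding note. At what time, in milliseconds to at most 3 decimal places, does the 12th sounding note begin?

note 12 onset = 78/7b = 3342.857ms

1. 0.0ms @ 0 + 514.286ms (12/7)
2. 514.286ms @ 12/7 + 257.143ms (6/7)
3. 771.429ms @ 18/7 + 257.143ms (6/7)
4. 1028.571ms @ 24/7 + 257.143ms (6/7)
5. 1285.714ms @ 30/7 + 257.143ms (6/7)
6. 1542.857ms @ 36/7 + 257.143ms (6/7)
7. 1800.0ms @ 6 + 257.143ms (6/7)
8. 2057.143ms @ 48/7 + 257.143ms (6/7)
9. 2314.286ms @ 54/7 + 257.143ms (6/7)
10. 2571.429ms @ 60/7 + 514.286ms (12/7)
11. 3085.714ms @ 72/7 + 257.143ms (6/7)
12. 3342.857ms @ 78/7 + 257.143ms (6/7)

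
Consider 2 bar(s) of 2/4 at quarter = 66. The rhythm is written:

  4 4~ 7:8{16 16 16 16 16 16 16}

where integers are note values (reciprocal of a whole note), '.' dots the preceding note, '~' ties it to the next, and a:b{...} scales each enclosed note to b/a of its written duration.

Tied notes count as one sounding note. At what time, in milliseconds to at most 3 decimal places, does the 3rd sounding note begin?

1. 0.0ms @ 0 + 909.091ms (1)
2. 909.091ms @ 1 + 1168.831ms (9/7)
3. 2077.922ms @ 16/7 + 259.74ms (2/7)
4. 2337.662ms @ 18/7 + 259.74ms (2/7)
5. 2597.403ms @ 20/7 + 259.74ms (2/7)
6. 2857.143ms @ 22/7 + 259.74ms (2/7)
7. 3116.883ms @ 24/7 + 259.74ms (2/7)
8. 3376.623ms @ 26/7 + 259.74ms (2/7)

note 3 onset = 16/7b = 2077.922ms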